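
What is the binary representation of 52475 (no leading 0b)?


52475 = 1100110011111011 in binary

1100110011111011


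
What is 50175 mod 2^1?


50175 & 1 = 1

1


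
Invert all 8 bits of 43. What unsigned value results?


43 ^ 255 = 212

212


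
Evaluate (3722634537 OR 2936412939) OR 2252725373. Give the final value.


Step 1: 3722634537 | 2936412939 = 4293328683
Step 2: 4293328683 | 2252725373 = 4293394303

4293394303


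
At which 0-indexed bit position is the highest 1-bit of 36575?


0b1000111011011111. Highest set bit at position 15

15


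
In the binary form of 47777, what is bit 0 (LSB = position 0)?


0b1011101010100001, position 0 = 1

1


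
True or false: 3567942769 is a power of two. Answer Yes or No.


0b11010100101010100111110001110001. Multiple bits set => No

No


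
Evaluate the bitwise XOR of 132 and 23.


0b10000100 ^ 0b10111 = 0b10010011 = 147

147


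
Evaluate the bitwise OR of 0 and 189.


0b0 | 0b10111101 = 0b10111101 = 189

189


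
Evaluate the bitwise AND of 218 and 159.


0b11011010 & 0b10011111 = 0b10011010 = 154

154


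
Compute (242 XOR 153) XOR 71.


Step 1: 242 ^ 153 = 107
Step 2: 107 ^ 71 = 44

44


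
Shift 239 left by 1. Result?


0b11101111 << 1 = 0b111011110 = 478

478


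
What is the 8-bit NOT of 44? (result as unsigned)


~0b101100 = 0b11010011 = 211 (8-bit unsigned)

211


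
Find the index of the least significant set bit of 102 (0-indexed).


0b1100110. Lowest set bit at position 1

1


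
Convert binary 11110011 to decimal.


11110011 in decimal = 243

243


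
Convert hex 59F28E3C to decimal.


59F28E3C hex = 1509068348 decimal

1509068348


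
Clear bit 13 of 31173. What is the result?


31173 & ~(1 << 13) = 22981

22981


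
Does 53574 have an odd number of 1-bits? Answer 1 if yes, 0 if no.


0b1101000101000110 has 7 ones => parity 1

1


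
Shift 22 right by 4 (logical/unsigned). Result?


0b10110 >> 4 = 0b1 = 1

1


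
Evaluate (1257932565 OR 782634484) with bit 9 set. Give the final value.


Step 1: 1257932565 | 782634484 = 1862176757
Step 2: 1862176757 | (1 << 9) = 1862176757 | 512 = 1862176757

1862176757


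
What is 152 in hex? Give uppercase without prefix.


152 = 98 hex

98


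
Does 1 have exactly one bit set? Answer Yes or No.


0b1. Only one bit set => Yes

Yes


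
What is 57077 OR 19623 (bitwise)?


0b1101111011110101 | 0b100110010100111 = 0b1101111011110111 = 57079

57079


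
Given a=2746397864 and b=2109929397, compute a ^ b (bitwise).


2746397864 ^ 2109929397 = 3731899165

3731899165


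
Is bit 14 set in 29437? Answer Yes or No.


0b111001011111101, bit 14 = 1. Yes

Yes


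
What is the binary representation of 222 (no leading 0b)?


222 = 11011110 in binary

11011110


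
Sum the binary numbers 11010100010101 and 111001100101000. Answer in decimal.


11010100010101 + 111001100101000 = 1010100000111101 = 43069

43069


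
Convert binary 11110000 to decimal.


11110000 in decimal = 240

240


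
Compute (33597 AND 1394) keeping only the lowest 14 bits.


Step 1: 33597 & 1394 = 304
Step 2: 304 & 16383 = 304

304


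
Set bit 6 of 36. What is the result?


36 | (1 << 6) = 36 | 64 = 100

100


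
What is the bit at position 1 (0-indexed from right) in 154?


0b10011010, position 1 = 1

1


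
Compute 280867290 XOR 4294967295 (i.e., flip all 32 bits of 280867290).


280867290 ^ 4294967295 = 4014100005

4014100005


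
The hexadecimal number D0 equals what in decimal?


D0 hex = 208 decimal

208


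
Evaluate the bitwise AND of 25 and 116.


0b11001 & 0b1110100 = 0b10000 = 16

16


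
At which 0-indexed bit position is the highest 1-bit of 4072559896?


0b11110010101111100101010100011000. Highest set bit at position 31

31


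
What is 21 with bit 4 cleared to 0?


21 & ~(1 << 4) = 5

5


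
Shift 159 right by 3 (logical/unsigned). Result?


0b10011111 >> 3 = 0b10011 = 19

19


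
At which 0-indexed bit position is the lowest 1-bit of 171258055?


0b1010001101010011000011000111. Lowest set bit at position 0

0


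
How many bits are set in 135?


0b10000111 has 4 set bits

4


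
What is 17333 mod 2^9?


17333 & 511 = 437

437


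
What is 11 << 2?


0b1011 << 2 = 0b101100 = 44

44


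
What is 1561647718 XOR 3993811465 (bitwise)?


0b1011101000101001101101001100110 ^ 0b11101110000011001011101000001001 = 0b10110011000110000110000001101111 = 3004719215

3004719215


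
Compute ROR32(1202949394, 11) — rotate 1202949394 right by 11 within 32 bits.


Rotate 0b1000111101100111000110100010010 right by 11 (32-bit) = 0b10100010010010001111011001110001 = 2722690673

2722690673


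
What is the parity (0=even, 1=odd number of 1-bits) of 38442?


0b1001011000101010 has 7 ones => parity 1

1


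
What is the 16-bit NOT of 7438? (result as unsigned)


~0b1110100001110 = 0b1110001011110001 = 58097 (16-bit unsigned)

58097


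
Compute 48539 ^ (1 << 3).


48539 ^ (1 << 3) = 48539 ^ 8 = 48531

48531


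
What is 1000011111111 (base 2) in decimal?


1000011111111 in decimal = 4351

4351


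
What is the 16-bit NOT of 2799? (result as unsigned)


~0b101011101111 = 0b1111010100010000 = 62736 (16-bit unsigned)

62736


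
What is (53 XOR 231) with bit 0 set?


Step 1: 53 ^ 231 = 210
Step 2: 210 | (1 << 0) = 210 | 1 = 211

211


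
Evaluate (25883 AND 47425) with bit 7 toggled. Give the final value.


Step 1: 25883 & 47425 = 8449
Step 2: 8449 ^ (1 << 7) = 8449 ^ 128 = 8577

8577


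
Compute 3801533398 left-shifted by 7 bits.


0b11100010100101101100101111010110 << 7 = 0b111000101001011011001011110101100000000 = 486596274944

486596274944


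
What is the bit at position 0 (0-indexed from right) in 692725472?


0b101001010010100010011011100000, position 0 = 0

0


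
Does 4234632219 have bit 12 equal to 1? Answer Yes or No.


0b11111100011001110101110000011011, bit 12 = 1. Yes

Yes


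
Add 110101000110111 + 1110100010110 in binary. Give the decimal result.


110101000110111 + 1110100010110 = 1000011101001101 = 34637

34637


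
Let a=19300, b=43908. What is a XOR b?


19300 ^ 43908 = 57568

57568


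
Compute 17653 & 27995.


0b100010011110101 & 0b110110101011011 = 0b100010001010001 = 17489

17489


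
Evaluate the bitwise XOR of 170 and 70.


0b10101010 ^ 0b1000110 = 0b11101100 = 236

236


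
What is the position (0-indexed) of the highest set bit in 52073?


0b1100101101101001. Highest set bit at position 15

15


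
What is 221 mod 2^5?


221 & 31 = 29

29


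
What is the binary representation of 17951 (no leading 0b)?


17951 = 100011000011111 in binary

100011000011111


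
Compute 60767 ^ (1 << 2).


60767 ^ (1 << 2) = 60767 ^ 4 = 60763

60763


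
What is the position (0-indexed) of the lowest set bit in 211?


0b11010011. Lowest set bit at position 0

0


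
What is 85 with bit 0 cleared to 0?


85 & ~(1 << 0) = 84

84


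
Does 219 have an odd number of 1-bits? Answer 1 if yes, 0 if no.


0b11011011 has 6 ones => parity 0

0


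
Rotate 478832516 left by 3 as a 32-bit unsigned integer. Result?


Rotate 0b11100100010100110011110000100 left by 3 (32-bit) = 0b11100100010100110011110000100000 = 3830660128

3830660128


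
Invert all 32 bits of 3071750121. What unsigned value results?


3071750121 ^ 4294967295 = 1223217174

1223217174


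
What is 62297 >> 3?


0b1111001101011001 >> 3 = 0b1111001101011 = 7787

7787


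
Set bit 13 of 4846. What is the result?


4846 | (1 << 13) = 4846 | 8192 = 13038

13038


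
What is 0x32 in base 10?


32 hex = 50 decimal

50


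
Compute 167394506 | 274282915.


0b1001111110100011110011001010 | 0b10000010110010011100110100011 = 0b11001111110110011110111101011 = 435895787

435895787


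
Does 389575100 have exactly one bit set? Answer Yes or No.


0b10111001110000111000110111100. Multiple bits set => No

No


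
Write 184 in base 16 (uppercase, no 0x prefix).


184 = B8 hex

B8


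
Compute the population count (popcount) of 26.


0b11010 has 3 set bits

3


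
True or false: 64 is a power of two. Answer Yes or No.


0b1000000. Only one bit set => Yes

Yes


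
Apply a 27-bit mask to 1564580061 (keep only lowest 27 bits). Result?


1564580061 & 134217727 = 88185053

88185053


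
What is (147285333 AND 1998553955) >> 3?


Step 1: 147285333 & 1998553955 = 459073
Step 2: 459073 >> 3 = 57384

57384


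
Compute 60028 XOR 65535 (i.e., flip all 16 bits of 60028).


60028 ^ 65535 = 5507

5507


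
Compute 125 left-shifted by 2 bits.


0b1111101 << 2 = 0b111110100 = 500

500


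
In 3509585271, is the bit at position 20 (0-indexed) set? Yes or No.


0b11010001001100000000010101110111, bit 20 = 1. Yes

Yes


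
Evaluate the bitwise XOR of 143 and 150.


0b10001111 ^ 0b10010110 = 0b11001 = 25

25


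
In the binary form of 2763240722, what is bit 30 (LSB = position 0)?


0b10100100101100111011010100010010, position 30 = 0

0


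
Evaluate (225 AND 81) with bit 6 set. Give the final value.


Step 1: 225 & 81 = 65
Step 2: 65 | (1 << 6) = 65 | 64 = 65

65


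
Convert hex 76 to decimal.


76 hex = 118 decimal

118


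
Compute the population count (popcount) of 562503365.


0b100001100001110001111011000101 has 14 set bits

14


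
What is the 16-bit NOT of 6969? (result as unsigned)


~0b1101100111001 = 0b1110010011000110 = 58566 (16-bit unsigned)

58566


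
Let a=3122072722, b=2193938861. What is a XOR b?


3122072722 ^ 2193938861 = 953406783

953406783


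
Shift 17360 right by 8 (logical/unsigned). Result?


0b100001111010000 >> 8 = 0b1000011 = 67

67


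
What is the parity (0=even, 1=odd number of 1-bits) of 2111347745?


0b1111101110110001001110000100001 has 16 ones => parity 0

0


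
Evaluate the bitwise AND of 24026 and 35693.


0b101110111011010 & 0b1000101101101101 = 0b100101001000 = 2376

2376


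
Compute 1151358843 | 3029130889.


0b1000100101000000101011101111011 | 0b10110100100011001101111010001001 = 0b11110100101011001101111111111011 = 4104970235

4104970235


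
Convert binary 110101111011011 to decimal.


110101111011011 in decimal = 27611

27611


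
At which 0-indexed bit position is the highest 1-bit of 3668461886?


0b11011010101010000100100100111110. Highest set bit at position 31

31


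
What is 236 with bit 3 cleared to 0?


236 & ~(1 << 3) = 228

228


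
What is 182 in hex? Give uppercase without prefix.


182 = B6 hex

B6


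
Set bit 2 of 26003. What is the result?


26003 | (1 << 2) = 26003 | 4 = 26007

26007


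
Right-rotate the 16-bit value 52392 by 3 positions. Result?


Rotate 0b1100110010101000 right by 3 (16-bit) = 0b1100110010101 = 6549

6549


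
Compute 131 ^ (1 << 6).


131 ^ (1 << 6) = 131 ^ 64 = 195

195


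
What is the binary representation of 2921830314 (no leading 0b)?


2921830314 = 10101110001001111001011110101010 in binary

10101110001001111001011110101010


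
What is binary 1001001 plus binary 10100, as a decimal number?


1001001 + 10100 = 1011101 = 93

93


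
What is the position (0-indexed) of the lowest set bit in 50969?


0b1100011100011001. Lowest set bit at position 0

0


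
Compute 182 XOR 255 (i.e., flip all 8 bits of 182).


182 ^ 255 = 73

73


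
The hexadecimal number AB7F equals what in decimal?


AB7F hex = 43903 decimal

43903


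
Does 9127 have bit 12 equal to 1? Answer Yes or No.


0b10001110100111, bit 12 = 0. No

No


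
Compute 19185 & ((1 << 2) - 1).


19185 & 3 = 1

1


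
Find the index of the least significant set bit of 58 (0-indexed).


0b111010. Lowest set bit at position 1

1


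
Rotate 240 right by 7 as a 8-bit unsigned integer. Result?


Rotate 0b11110000 right by 7 (8-bit) = 0b11100001 = 225

225


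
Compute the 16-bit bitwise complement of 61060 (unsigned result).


~0b1110111010000100 = 0b1000101111011 = 4475 (16-bit unsigned)

4475


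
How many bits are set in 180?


0b10110100 has 4 set bits

4


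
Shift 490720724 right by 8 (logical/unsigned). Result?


0b11101001111111100110111010100 >> 8 = 0b111010011111111001101 = 1916877

1916877


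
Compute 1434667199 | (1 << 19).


1434667199 | (1 << 19) = 1434667199 | 524288 = 1435191487

1435191487


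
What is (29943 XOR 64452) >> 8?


Step 1: 29943 ^ 64452 = 36659
Step 2: 36659 >> 8 = 143

143


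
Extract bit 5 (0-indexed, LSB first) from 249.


0b11111001, position 5 = 1

1


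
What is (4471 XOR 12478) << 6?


Step 1: 4471 ^ 12478 = 8649
Step 2: 8649 << 6 = 553536

553536


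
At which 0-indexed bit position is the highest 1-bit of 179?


0b10110011. Highest set bit at position 7

7


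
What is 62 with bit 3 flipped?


62 ^ (1 << 3) = 62 ^ 8 = 54

54


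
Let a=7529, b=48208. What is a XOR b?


7529 ^ 48208 = 41273

41273


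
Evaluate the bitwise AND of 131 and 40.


0b10000011 & 0b101000 = 0b0 = 0

0


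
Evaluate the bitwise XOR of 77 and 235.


0b1001101 ^ 0b11101011 = 0b10100110 = 166

166


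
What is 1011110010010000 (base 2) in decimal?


1011110010010000 in decimal = 48272

48272


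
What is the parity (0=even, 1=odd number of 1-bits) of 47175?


0b1011100001000111 has 8 ones => parity 0

0


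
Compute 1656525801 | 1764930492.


0b1100010101111001001001111101001 | 0b1101001001100101011001110111100 = 0b1101011101111101011001111111101 = 1807660029

1807660029


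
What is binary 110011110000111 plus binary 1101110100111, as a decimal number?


110011110000111 + 1101110100111 = 1000001100101110 = 33582

33582


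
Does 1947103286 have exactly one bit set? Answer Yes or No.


0b1110100000011100111000000110110. Multiple bits set => No

No


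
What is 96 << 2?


0b1100000 << 2 = 0b110000000 = 384

384


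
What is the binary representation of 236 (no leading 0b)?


236 = 11101100 in binary

11101100


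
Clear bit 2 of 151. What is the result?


151 & ~(1 << 2) = 147

147


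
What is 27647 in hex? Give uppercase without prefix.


27647 = 6BFF hex

6BFF


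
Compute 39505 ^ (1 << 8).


39505 ^ (1 << 8) = 39505 ^ 256 = 39761

39761


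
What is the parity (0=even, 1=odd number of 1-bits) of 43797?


0b1010101100010101 has 8 ones => parity 0

0


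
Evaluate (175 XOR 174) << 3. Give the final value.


Step 1: 175 ^ 174 = 1
Step 2: 1 << 3 = 8

8


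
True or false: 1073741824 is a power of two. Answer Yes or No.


0b1000000000000000000000000000000. Only one bit set => Yes

Yes


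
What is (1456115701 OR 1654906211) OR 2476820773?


Step 1: 1456115701 | 1654906211 = 1995169783
Step 2: 1995169783 | 2476820773 = 4159430647

4159430647


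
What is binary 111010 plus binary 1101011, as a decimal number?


111010 + 1101011 = 10100101 = 165

165


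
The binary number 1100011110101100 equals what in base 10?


1100011110101100 in decimal = 51116

51116


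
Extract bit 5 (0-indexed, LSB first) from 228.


0b11100100, position 5 = 1

1


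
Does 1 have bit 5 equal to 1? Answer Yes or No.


0b1, bit 5 = 0. No

No


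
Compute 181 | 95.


0b10110101 | 0b1011111 = 0b11111111 = 255

255


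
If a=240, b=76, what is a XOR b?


240 ^ 76 = 188

188


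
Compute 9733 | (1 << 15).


9733 | (1 << 15) = 9733 | 32768 = 42501

42501


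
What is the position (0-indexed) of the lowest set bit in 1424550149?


0b1010100111010001110100100000101. Lowest set bit at position 0

0


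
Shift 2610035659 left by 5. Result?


0b10011011100100011111101111001011 << 5 = 0b1001101110010001111110111100101100000 = 83521141088

83521141088


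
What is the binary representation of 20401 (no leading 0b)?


20401 = 100111110110001 in binary

100111110110001


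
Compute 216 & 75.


0b11011000 & 0b1001011 = 0b1001000 = 72

72


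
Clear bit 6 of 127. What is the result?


127 & ~(1 << 6) = 63

63


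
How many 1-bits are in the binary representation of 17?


0b10001 has 2 set bits

2


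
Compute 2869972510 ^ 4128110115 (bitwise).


0b10101011000100000100111000011110 ^ 0b11110110000011011111011000100011 = 0b1011101000111011011100000111101 = 1562228797

1562228797


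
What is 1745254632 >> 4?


0b1101000000001100111100011101000 >> 4 = 0b110100000000110011110001110 = 109078414

109078414


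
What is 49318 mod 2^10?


49318 & 1023 = 166

166


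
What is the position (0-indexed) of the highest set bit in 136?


0b10001000. Highest set bit at position 7

7


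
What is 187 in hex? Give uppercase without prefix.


187 = BB hex

BB


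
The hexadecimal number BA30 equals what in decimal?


BA30 hex = 47664 decimal

47664


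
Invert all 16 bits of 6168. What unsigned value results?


6168 ^ 65535 = 59367

59367


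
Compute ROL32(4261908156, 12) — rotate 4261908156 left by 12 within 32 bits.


Rotate 0b11111110000001111000111010111100 left by 12 (32-bit) = 0b1111000111010111100111111100000 = 2028720096

2028720096


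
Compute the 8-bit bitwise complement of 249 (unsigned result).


~0b11111001 = 0b110 = 6 (8-bit unsigned)

6


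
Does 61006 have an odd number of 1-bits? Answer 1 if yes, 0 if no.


0b1110111001001110 has 10 ones => parity 0

0


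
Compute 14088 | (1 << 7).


14088 | (1 << 7) = 14088 | 128 = 14216

14216


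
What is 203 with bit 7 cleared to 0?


203 & ~(1 << 7) = 75

75


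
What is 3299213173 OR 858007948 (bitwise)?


0b11000100101001011111111101110101 | 0b110011001001000010100110001100 = 0b11110111101001011111111111111101 = 4154851325

4154851325


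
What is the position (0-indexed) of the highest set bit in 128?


0b10000000. Highest set bit at position 7

7


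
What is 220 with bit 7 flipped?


220 ^ (1 << 7) = 220 ^ 128 = 92

92


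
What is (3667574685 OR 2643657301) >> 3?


Step 1: 3667574685 | 2643657301 = 3751526365
Step 2: 3751526365 >> 3 = 468940795

468940795


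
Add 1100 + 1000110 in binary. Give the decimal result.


1100 + 1000110 = 1010010 = 82

82


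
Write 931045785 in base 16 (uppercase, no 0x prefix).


931045785 = 377EA199 hex

377EA199


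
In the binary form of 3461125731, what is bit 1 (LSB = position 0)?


0b11001110010011001001011001100011, position 1 = 1

1


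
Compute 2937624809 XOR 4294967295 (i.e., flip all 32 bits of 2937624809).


2937624809 ^ 4294967295 = 1357342486

1357342486


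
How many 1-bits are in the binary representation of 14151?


0b11011101000111 has 9 set bits

9


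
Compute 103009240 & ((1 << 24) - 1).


103009240 & 16777215 = 2345944

2345944


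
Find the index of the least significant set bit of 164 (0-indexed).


0b10100100. Lowest set bit at position 2

2


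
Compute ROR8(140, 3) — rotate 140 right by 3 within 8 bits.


Rotate 0b10001100 right by 3 (8-bit) = 0b10010001 = 145

145


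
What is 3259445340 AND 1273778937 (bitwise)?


0b11000010010001110011000001011100 & 0b1001011111011000101001011111001 = 0b1000010010001000001000001011000 = 1111756888

1111756888


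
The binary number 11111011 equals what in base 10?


11111011 in decimal = 251

251


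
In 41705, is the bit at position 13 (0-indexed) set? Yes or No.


0b1010001011101001, bit 13 = 1. Yes

Yes


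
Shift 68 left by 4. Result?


0b1000100 << 4 = 0b10001000000 = 1088

1088


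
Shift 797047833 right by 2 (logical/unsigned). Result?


0b101111100000011111110000011001 >> 2 = 0b1011111000000111111100000110 = 199261958

199261958


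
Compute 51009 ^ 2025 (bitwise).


0b1100011101000001 ^ 0b11111101001 = 0b1100000010101000 = 49320

49320


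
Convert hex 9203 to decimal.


9203 hex = 37379 decimal

37379


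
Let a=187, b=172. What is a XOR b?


187 ^ 172 = 23

23


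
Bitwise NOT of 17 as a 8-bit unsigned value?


~0b10001 = 0b11101110 = 238 (8-bit unsigned)

238


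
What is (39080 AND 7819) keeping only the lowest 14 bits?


Step 1: 39080 & 7819 = 6280
Step 2: 6280 & 16383 = 6280

6280


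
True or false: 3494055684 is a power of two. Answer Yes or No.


0b11010000010000110000111100000100. Multiple bits set => No

No


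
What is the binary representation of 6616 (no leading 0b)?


6616 = 1100111011000 in binary

1100111011000


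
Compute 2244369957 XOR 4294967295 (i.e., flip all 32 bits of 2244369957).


2244369957 ^ 4294967295 = 2050597338

2050597338


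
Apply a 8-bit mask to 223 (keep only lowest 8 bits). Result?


223 & 255 = 223

223


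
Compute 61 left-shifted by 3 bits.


0b111101 << 3 = 0b111101000 = 488

488


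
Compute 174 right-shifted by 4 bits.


0b10101110 >> 4 = 0b1010 = 10

10


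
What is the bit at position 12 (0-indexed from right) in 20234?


0b100111100001010, position 12 = 0

0


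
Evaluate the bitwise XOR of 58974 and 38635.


0b1110011001011110 ^ 0b1001011011101011 = 0b111000010110101 = 28853

28853


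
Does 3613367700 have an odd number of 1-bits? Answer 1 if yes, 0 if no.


0b11010111010111111001110110010100 has 20 ones => parity 0

0


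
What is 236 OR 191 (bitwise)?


0b11101100 | 0b10111111 = 0b11111111 = 255

255


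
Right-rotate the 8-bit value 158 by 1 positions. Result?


Rotate 0b10011110 right by 1 (8-bit) = 0b1001111 = 79

79


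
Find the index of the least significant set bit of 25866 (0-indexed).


0b110010100001010. Lowest set bit at position 1

1


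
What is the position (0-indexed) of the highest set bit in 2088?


0b100000101000. Highest set bit at position 11

11


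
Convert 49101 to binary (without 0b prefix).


49101 = 1011111111001101 in binary

1011111111001101


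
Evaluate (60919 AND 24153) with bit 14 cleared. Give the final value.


Step 1: 60919 & 24153 = 19537
Step 2: 19537 & ~(1 << 14) = 3153

3153


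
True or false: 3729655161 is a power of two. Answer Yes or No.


0b11011110010011100000010101111001. Multiple bits set => No

No


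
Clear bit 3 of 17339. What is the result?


17339 & ~(1 << 3) = 17331

17331


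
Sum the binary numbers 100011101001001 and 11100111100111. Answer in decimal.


100011101001001 + 11100111100111 = 1000000100110000 = 33072

33072


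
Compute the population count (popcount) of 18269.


0b100011101011101 has 9 set bits

9


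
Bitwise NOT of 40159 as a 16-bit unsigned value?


~0b1001110011011111 = 0b110001100100000 = 25376 (16-bit unsigned)

25376


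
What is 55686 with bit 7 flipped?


55686 ^ (1 << 7) = 55686 ^ 128 = 55558

55558


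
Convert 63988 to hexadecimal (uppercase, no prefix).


63988 = F9F4 hex

F9F4


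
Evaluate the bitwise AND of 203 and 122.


0b11001011 & 0b1111010 = 0b1001010 = 74

74


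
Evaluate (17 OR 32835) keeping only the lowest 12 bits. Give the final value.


Step 1: 17 | 32835 = 32851
Step 2: 32851 & 4095 = 83

83


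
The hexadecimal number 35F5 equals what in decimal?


35F5 hex = 13813 decimal

13813


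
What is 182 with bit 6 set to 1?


182 | (1 << 6) = 182 | 64 = 246

246


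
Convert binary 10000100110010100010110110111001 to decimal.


10000100110010100010110110111001 in decimal = 2227842489

2227842489


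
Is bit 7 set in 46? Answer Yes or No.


0b101110, bit 7 = 0. No

No


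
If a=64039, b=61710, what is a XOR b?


64039 ^ 61710 = 2857

2857


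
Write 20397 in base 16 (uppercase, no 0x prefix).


20397 = 4FAD hex

4FAD


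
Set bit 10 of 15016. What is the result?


15016 | (1 << 10) = 15016 | 1024 = 16040

16040


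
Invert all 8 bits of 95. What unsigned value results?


95 ^ 255 = 160

160


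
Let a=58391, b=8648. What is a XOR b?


58391 ^ 8648 = 50655

50655


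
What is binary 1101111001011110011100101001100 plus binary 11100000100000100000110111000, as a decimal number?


1101111001011110011100101001100 + 11100000100000100000110111000 = 10001011001111110111101100000100 = 2336193284

2336193284


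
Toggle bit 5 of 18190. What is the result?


18190 ^ (1 << 5) = 18190 ^ 32 = 18222

18222


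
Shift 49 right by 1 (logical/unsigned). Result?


0b110001 >> 1 = 0b11000 = 24

24


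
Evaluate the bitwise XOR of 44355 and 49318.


0b1010110101000011 ^ 0b1100000010100110 = 0b110110111100101 = 28133

28133


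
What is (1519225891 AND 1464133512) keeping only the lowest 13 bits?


Step 1: 1519225891 & 1464133512 = 1376027648
Step 2: 1376027648 & 8191 = 1024

1024


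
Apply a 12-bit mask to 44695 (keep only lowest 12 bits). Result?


44695 & 4095 = 3735

3735


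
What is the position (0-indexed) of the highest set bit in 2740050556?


0b10100011010100011101101001111100. Highest set bit at position 31

31


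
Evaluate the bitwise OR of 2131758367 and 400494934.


0b1111111000100000000110100011111 | 0b10111110111110001000101010110 = 0b1111111110111110001110101011111 = 2145328479

2145328479


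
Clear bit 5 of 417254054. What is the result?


417254054 & ~(1 << 5) = 417254022

417254022


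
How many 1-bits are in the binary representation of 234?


0b11101010 has 5 set bits

5


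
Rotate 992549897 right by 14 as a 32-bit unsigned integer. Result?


Rotate 0b111011001010010001110000001001 right by 14 (32-bit) = 0b1110000001001001110110010100100 = 1881468068

1881468068


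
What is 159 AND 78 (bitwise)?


0b10011111 & 0b1001110 = 0b1110 = 14

14


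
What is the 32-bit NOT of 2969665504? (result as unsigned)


~0b10110001000000010111111111100000 = 0b1001110111111101000000000011111 = 1325301791 (32-bit unsigned)

1325301791


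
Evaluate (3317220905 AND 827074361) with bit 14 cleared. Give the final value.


Step 1: 3317220905 & 827074361 = 17303081
Step 2: 17303081 & ~(1 << 14) = 17303081

17303081


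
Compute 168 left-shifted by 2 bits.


0b10101000 << 2 = 0b1010100000 = 672

672


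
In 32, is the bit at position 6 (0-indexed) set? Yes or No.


0b100000, bit 6 = 0. No

No


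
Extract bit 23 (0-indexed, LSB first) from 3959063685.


0b11101011111110101000010010000101, position 23 = 1

1


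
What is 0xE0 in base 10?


E0 hex = 224 decimal

224


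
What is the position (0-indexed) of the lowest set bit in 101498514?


0b110000011001011111010010010. Lowest set bit at position 1

1


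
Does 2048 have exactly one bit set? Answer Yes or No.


0b100000000000. Only one bit set => Yes

Yes


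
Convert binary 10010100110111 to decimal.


10010100110111 in decimal = 9527

9527


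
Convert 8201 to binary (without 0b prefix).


8201 = 10000000001001 in binary

10000000001001


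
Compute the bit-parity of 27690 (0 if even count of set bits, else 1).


0b110110000101010 has 7 ones => parity 1

1


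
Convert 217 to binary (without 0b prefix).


217 = 11011001 in binary

11011001


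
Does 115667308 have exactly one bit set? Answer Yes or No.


0b110111001001111000101101100. Multiple bits set => No

No


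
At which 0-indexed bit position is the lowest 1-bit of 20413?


0b100111110111101. Lowest set bit at position 0

0


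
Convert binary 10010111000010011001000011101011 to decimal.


10010111000010011001000011101011 in decimal = 2533986539

2533986539


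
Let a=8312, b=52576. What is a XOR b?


8312 ^ 52576 = 60696

60696


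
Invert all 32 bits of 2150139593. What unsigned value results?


2150139593 ^ 4294967295 = 2144827702

2144827702


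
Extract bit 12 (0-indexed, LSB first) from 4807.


0b1001011000111, position 12 = 1

1


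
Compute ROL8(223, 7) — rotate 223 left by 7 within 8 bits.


Rotate 0b11011111 left by 7 (8-bit) = 0b11101111 = 239

239


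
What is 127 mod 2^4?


127 & 15 = 15

15


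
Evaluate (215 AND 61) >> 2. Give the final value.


Step 1: 215 & 61 = 21
Step 2: 21 >> 2 = 5

5


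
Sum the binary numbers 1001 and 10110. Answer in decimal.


1001 + 10110 = 11111 = 31

31


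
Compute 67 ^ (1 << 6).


67 ^ (1 << 6) = 67 ^ 64 = 3

3


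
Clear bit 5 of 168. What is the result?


168 & ~(1 << 5) = 136

136


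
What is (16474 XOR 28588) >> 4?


Step 1: 16474 ^ 28588 = 12278
Step 2: 12278 >> 4 = 767

767


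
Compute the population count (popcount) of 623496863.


0b100101001010011100111010011111 has 17 set bits

17


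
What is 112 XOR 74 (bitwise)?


0b1110000 ^ 0b1001010 = 0b111010 = 58

58


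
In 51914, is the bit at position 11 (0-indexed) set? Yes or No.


0b1100101011001010, bit 11 = 1. Yes

Yes


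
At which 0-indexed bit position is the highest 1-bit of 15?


0b1111. Highest set bit at position 3

3


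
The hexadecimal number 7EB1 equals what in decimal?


7EB1 hex = 32433 decimal

32433


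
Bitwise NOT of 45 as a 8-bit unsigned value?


~0b101101 = 0b11010010 = 210 (8-bit unsigned)

210


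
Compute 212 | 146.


0b11010100 | 0b10010010 = 0b11010110 = 214

214


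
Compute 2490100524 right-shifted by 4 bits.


0b10010100011010111110101100101100 >> 4 = 0b1001010001101011111010110010 = 155631282

155631282


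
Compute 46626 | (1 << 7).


46626 | (1 << 7) = 46626 | 128 = 46754

46754


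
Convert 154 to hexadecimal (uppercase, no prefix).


154 = 9A hex

9A


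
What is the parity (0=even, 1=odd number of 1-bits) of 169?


0b10101001 has 4 ones => parity 0

0


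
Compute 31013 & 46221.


0b111100100100101 & 0b1011010010001101 = 0b11000000000101 = 12293

12293


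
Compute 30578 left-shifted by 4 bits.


0b111011101110010 << 4 = 0b1110111011100100000 = 489248

489248


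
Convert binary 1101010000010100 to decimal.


1101010000010100 in decimal = 54292

54292


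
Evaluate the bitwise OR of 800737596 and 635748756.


0b101111101110100100100100111100 | 0b100101111001001100000110010100 = 0b101111111111101100100110111100 = 805226940

805226940


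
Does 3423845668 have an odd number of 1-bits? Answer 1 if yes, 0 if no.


0b11001100000100111011110100100100 has 15 ones => parity 1

1


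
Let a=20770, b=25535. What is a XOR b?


20770 ^ 25535 = 12957

12957


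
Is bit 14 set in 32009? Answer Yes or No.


0b111110100001001, bit 14 = 1. Yes

Yes


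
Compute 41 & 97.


0b101001 & 0b1100001 = 0b100001 = 33

33


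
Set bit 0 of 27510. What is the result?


27510 | (1 << 0) = 27510 | 1 = 27511

27511


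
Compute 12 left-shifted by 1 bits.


0b1100 << 1 = 0b11000 = 24

24


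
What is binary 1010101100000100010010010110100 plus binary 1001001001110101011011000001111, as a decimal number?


1010101100000100010010010110100 + 1001001001110101011011000001111 = 10011110101111001101101011000011 = 2663176899

2663176899


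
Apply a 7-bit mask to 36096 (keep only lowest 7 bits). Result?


36096 & 127 = 0

0


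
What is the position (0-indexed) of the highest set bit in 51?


0b110011. Highest set bit at position 5

5


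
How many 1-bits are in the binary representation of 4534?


0b1000110110110 has 7 set bits

7


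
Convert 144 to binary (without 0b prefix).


144 = 10010000 in binary

10010000


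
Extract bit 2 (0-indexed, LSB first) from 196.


0b11000100, position 2 = 1

1


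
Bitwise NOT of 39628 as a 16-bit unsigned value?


~0b1001101011001100 = 0b110010100110011 = 25907 (16-bit unsigned)

25907


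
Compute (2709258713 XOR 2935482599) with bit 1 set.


Step 1: 2709258713 ^ 2935482599 = 260827454
Step 2: 260827454 | (1 << 1) = 260827454 | 2 = 260827454

260827454


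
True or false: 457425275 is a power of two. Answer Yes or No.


0b11011010000111100000101111011. Multiple bits set => No

No


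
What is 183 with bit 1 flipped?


183 ^ (1 << 1) = 183 ^ 2 = 181

181


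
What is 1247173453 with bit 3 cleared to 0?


1247173453 & ~(1 << 3) = 1247173445

1247173445


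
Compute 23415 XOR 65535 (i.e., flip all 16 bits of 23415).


23415 ^ 65535 = 42120

42120


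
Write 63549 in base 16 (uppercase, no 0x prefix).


63549 = F83D hex

F83D


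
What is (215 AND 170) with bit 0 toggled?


Step 1: 215 & 170 = 130
Step 2: 130 ^ (1 << 0) = 130 ^ 1 = 131

131


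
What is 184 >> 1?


0b10111000 >> 1 = 0b1011100 = 92

92


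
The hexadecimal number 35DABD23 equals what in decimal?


35DABD23 hex = 903527715 decimal

903527715


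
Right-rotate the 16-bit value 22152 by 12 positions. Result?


Rotate 0b101011010001000 right by 12 (16-bit) = 0b110100010000101 = 26757

26757


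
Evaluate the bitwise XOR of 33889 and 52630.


0b1000010001100001 ^ 0b1100110110010110 = 0b100100111110111 = 18935

18935


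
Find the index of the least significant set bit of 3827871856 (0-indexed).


0b11100100001010001011000001110000. Lowest set bit at position 4

4


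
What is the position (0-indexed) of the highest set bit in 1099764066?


0b1000001100011010001000101100010. Highest set bit at position 30

30


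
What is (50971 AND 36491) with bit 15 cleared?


Step 1: 50971 & 36491 = 34315
Step 2: 34315 & ~(1 << 15) = 1547

1547


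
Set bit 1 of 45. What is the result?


45 | (1 << 1) = 45 | 2 = 47

47


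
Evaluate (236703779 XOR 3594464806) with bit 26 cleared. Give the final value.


Step 1: 236703779 ^ 3594464806 = 3626302981
Step 2: 3626302981 & ~(1 << 26) = 3626302981

3626302981


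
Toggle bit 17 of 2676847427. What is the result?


2676847427 ^ (1 << 17) = 2676847427 ^ 131072 = 2676978499

2676978499


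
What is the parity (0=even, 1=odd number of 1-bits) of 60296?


0b1110101110001000 has 8 ones => parity 0

0


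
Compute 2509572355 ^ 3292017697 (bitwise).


0b10010101100101010000100100000011 ^ 0b11000100001110000011010000100001 = 0b1010001101011010011110100100010 = 1370307874

1370307874


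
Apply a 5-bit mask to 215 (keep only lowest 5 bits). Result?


215 & 31 = 23

23


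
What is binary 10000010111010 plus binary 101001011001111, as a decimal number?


10000010111010 + 101001011001111 = 111001110001001 = 29577

29577


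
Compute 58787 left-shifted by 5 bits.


0b1110010110100011 << 5 = 0b111001011010001100000 = 1881184

1881184


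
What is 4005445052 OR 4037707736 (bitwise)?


0b11101110101111100011110110111100 | 0b11110000101010101000011111011000 = 0b11111110101111101011111111111100 = 4273913852

4273913852


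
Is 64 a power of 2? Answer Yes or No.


0b1000000. Only one bit set => Yes

Yes


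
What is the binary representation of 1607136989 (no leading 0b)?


1607136989 = 1011111110010101111011011011101 in binary

1011111110010101111011011011101


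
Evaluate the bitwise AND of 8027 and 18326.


0b1111101011011 & 0b100011110010110 = 0b11100010010 = 1810

1810


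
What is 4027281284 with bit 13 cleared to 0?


4027281284 & ~(1 << 13) = 4027273092

4027273092


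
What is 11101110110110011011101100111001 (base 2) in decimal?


11101110110110011011101100111001 in decimal = 4007246649

4007246649


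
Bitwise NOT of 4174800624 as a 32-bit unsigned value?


~0b11111000110101100110011011110000 = 0b111001010011001100100001111 = 120166671 (32-bit unsigned)

120166671


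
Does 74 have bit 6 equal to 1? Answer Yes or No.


0b1001010, bit 6 = 1. Yes

Yes


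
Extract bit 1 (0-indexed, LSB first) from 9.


0b1001, position 1 = 0

0


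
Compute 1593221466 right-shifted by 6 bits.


0b1011110111101101010000101011010 >> 6 = 0b1011110111101101010000101 = 24894085

24894085


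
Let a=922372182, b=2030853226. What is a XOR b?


922372182 ^ 2030853226 = 1341527100

1341527100


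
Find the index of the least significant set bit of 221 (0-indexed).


0b11011101. Lowest set bit at position 0

0


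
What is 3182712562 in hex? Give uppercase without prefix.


3182712562 = BDB456F2 hex

BDB456F2


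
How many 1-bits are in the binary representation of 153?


0b10011001 has 4 set bits

4


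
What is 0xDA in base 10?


DA hex = 218 decimal

218


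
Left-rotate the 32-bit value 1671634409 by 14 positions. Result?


Rotate 0b1100011101000110001110111101001 left by 14 (32-bit) = 0b11000111011110100101100011101000 = 3346684136

3346684136


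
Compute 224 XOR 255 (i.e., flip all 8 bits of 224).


224 ^ 255 = 31

31


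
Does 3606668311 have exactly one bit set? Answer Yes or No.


0b11010110111110010110010000010111. Multiple bits set => No

No


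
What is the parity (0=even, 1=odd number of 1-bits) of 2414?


0b100101101110 has 7 ones => parity 1

1


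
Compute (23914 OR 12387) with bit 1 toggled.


Step 1: 23914 | 12387 = 32107
Step 2: 32107 ^ (1 << 1) = 32107 ^ 2 = 32105

32105


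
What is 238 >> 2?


0b11101110 >> 2 = 0b111011 = 59

59


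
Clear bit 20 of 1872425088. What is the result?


1872425088 & ~(1 << 20) = 1871376512

1871376512


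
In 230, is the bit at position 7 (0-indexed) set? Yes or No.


0b11100110, bit 7 = 1. Yes

Yes


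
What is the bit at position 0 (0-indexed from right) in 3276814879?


0b11000011010100000011101000011111, position 0 = 1

1


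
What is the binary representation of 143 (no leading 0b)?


143 = 10001111 in binary

10001111


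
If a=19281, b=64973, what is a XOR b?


19281 ^ 64973 = 46748

46748


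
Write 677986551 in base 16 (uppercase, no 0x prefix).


677986551 = 286940F7 hex

286940F7


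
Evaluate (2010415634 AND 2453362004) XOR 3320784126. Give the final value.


Step 1: 2010415634 & 2453362004 = 303038480
Step 2: 303038480 ^ 3320784126 = 3623822574

3623822574


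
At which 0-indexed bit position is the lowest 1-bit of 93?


0b1011101. Lowest set bit at position 0

0


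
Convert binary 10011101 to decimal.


10011101 in decimal = 157

157


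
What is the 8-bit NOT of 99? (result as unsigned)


~0b1100011 = 0b10011100 = 156 (8-bit unsigned)

156


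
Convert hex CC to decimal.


CC hex = 204 decimal

204


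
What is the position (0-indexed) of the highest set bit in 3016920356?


0b10110011110100101000110100100100. Highest set bit at position 31

31


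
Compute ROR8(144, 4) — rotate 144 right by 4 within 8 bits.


Rotate 0b10010000 right by 4 (8-bit) = 0b1001 = 9

9


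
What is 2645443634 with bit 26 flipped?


2645443634 ^ (1 << 26) = 2645443634 ^ 67108864 = 2578334770

2578334770


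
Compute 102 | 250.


0b1100110 | 0b11111010 = 0b11111110 = 254

254


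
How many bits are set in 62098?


0b1111001010010010 has 8 set bits

8
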